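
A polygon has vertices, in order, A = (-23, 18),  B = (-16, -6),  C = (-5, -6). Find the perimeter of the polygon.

|AB| = √((7)² + (-24)²) = √625 = 25
|BC| = √((11)² + (0)²) = √121 = 11
|CA| = √((-18)² + (24)²) = √900 = 30
Perimeter = 25 + 11 + 30 = 66.

66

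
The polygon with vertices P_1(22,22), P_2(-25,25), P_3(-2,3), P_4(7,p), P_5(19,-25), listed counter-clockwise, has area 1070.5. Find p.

-14

Write out the shoelace sum; only the two edges meeting at P_4 involve p:
2·Area = [((-2)·p − 7·3) + (7·(-25) − 19·p)] + 2043
       = -21·p + 1847 = 2141
⇒ p = -14.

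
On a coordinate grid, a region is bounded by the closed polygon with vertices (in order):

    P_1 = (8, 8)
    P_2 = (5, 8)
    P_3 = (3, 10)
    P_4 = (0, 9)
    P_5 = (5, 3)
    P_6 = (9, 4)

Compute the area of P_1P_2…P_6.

32.5

Apply the surveyor's formula: 2A = Σ (x_i·y_{i+1} − x_{i+1}·y_i), indices taken mod 6.
P_1→P_2: (8)(8) − (5)(8) = 24
P_2→P_3: (5)(10) − (3)(8) = 26
P_3→P_4: (3)(9) − (0)(10) = 27
P_4→P_5: (0)(3) − (5)(9) = -45
P_5→P_6: (5)(4) − (9)(3) = -7
P_6→P_1: (9)(8) − (8)(4) = 40
Σ = 65
Area = |Σ|/2 = 32.5.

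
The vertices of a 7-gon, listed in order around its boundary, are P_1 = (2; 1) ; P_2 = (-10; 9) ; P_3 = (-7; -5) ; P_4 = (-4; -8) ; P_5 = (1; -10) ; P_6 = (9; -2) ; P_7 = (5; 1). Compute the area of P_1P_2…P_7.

Apply the shoelace (surveyor's) formula: 2A = Σ (x_i·y_{i+1} − x_{i+1}·y_i), indices taken mod 7.
P_1→P_2: (2)(9) − (-10)(1) = 28
P_2→P_3: (-10)(-5) − (-7)(9) = 113
P_3→P_4: (-7)(-8) − (-4)(-5) = 36
P_4→P_5: (-4)(-10) − (1)(-8) = 48
P_5→P_6: (1)(-2) − (9)(-10) = 88
P_6→P_7: (9)(1) − (5)(-2) = 19
P_7→P_1: (5)(1) − (2)(1) = 3
Σ = 335
Area = |Σ|/2 = 167.5.

167.5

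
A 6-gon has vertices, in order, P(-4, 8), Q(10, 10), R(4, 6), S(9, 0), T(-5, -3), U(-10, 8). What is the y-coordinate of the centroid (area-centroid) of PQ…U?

Apply the shoelace (surveyor's) formula. First the cross-terms c_i = x_i·y_{i+1} − x_{i+1}·y_i:
  -120, 20, -54, -27, -70, -48  ⇒  2A = -299, A = -149.5.
Then Σ (y_i + y_{i+1})·c_i = -3201, so ȳ = -3201 / (6·(-149.5)) = 1067/299.

1067/299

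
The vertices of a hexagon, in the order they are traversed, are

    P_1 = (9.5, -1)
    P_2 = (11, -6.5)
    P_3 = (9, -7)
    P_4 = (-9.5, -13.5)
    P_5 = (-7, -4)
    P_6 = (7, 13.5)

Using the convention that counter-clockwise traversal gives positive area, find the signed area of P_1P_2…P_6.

Apply the surveyor's formula: 2A = Σ (x_i·y_{i+1} − x_{i+1}·y_i), indices taken mod 6.
Cross-terms: -50.75, -18.5, -188, -56.5, -66.5, -135.25  ⇒  Σ = -515.5
Signed area = Σ/2 = -257.75 (negative ⇒ clockwise traversal).

-257.75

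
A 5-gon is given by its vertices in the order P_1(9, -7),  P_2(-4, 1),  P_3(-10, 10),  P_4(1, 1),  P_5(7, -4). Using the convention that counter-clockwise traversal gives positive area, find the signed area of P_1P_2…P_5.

Σ = (-19) + (-30) + (-20) + (-11) + (-13) = -93
Signed area = Σ/2 = -46.5 (negative ⇒ clockwise traversal).

-46.5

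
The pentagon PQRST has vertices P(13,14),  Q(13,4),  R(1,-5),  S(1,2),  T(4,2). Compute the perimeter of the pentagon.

50

|PQ| = √((0)² + (-10)²) = √100 = 10
|QR| = √((-12)² + (-9)²) = √225 = 15
|RS| = √((0)² + (7)²) = √49 = 7
|ST| = √((3)² + (0)²) = √9 = 3
|TP| = √((9)² + (12)²) = √225 = 15
Perimeter = 10 + 15 + 7 + 3 + 15 = 50.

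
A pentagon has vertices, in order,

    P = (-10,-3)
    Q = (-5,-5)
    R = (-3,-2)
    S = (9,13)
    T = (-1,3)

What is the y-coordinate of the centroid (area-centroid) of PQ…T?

2/3

Apply the shoelace (surveyor's) formula. First the cross-terms c_i = x_i·y_{i+1} − x_{i+1}·y_i:
  35, -5, -21, 40, 33  ⇒  2A = 82, A = 41.
Then Σ (y_i + y_{i+1})·c_i = 164, so ȳ = 164 / (6·41) = 2/3.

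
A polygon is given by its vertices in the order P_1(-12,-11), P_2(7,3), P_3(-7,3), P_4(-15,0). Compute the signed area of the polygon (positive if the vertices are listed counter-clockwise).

146.5

Cross-terms: 41, 42, 45, 165  ⇒  Σ = 293
Signed area = Σ/2 = 146.5 (positive ⇒ counter-clockwise traversal).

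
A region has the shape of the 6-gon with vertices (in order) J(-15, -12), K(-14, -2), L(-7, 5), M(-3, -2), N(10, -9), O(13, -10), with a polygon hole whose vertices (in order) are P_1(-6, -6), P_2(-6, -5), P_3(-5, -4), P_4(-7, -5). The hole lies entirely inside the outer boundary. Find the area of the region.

216.5

Outer boundary:
J→K: (-15)(-2) − (-14)(-12) = -138
K→L: (-14)(5) − (-7)(-2) = -84
L→M: (-7)(-2) − (-3)(5) = 29
M→N: (-3)(-9) − (10)(-2) = 47
N→O: (10)(-10) − (13)(-9) = 17
O→J: (13)(-12) − (-15)(-10) = -306
Σ = -435
Area = |Σ|/2 = 217.5.
Hole:
Apply Gauss's area formula: 2A = Σ (x_i·y_{i+1} − x_{i+1}·y_i), indices taken mod 4.
P_1→P_2: (-6)(-5) − (-6)(-6) = -6
P_2→P_3: (-6)(-4) − (-5)(-5) = -1
P_3→P_4: (-5)(-5) − (-7)(-4) = -3
P_4→P_1: (-7)(-6) − (-6)(-5) = 12
Σ = 2
Area = |Σ|/2 = 1.
Net area = 217.5 − 1 = 216.5.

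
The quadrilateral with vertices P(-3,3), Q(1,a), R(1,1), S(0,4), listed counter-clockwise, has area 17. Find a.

-5

Write out the shoelace sum; only the two edges meeting at Q involve a:
2·Area = [((-3)·a − 1·3) + (1·1 − 1·a)] + 16
       = -4·a + 14 = 34
⇒ a = -5.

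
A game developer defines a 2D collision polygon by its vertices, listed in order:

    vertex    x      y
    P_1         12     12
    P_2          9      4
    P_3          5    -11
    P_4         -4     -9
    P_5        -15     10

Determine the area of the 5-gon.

371.5

Apply Gauss's area formula: 2A = Σ (x_i·y_{i+1} − x_{i+1}·y_i), indices taken mod 5.
Σ = (-60) + (-119) + (-89) + (-175) + (-300) = -743
Area = |Σ|/2 = 371.5.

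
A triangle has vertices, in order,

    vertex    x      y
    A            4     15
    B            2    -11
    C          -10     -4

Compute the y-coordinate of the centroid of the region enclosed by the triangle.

0

Apply Gauss's area formula. First the cross-terms c_i = x_i·y_{i+1} − x_{i+1}·y_i:
  -74, -118, -134  ⇒  2A = -326, A = -163.
Then Σ (y_i + y_{i+1})·c_i = 0, so ȳ = 0 / (6·(-163)) = 0.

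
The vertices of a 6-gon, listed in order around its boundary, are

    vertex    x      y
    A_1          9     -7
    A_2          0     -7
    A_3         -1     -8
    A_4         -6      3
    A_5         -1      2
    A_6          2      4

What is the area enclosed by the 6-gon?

94

Apply Gauss's area formula: 2A = Σ (x_i·y_{i+1} − x_{i+1}·y_i), indices taken mod 6.
A_1→A_2: (9)(-7) − (0)(-7) = -63
A_2→A_3: (0)(-8) − (-1)(-7) = -7
A_3→A_4: (-1)(3) − (-6)(-8) = -51
A_4→A_5: (-6)(2) − (-1)(3) = -9
A_5→A_6: (-1)(4) − (2)(2) = -8
A_6→A_1: (2)(-7) − (9)(4) = -50
Σ = -188
Area = |Σ|/2 = 94.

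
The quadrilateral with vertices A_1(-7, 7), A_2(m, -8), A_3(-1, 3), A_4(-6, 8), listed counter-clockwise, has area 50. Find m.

The doubled signed area Σ (x_i y_{i+1} − x_{i+1} y_i) is linear in m.
With m=0 it equals 72; the coefficient of m is -4 (from the two edges through A_2).
So -4·m + 72 = 2·50 = 100 ⇒ m = -7.

-7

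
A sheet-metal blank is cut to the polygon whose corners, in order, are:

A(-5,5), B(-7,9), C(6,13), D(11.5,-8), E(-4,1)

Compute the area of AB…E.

194

Cross-terms: -10, -145, -197.5, -20.5, -15  ⇒  Σ = -388
Area = |Σ|/2 = 194.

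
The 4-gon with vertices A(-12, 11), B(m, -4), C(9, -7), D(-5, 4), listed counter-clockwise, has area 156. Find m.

-13

Write out the shoelace sum; only the two edges meeting at B involve m:
2·Area = [((-12)·(-4) − m·11) + (m·(-7) − 9·(-4))] + -6
       = -18·m + 78 = 312
⇒ m = -13.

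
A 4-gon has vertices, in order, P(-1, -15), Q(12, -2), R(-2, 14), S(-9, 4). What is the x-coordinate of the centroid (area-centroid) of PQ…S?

Apply the surveyor's formula. First the cross-terms c_i = x_i·y_{i+1} − x_{i+1}·y_i:
  182, 164, 118, 139  ⇒  2A = 603, A = 301.5.
Then Σ (x_i + x_{i+1})·c_i = 954, so x̄ = 954 / (6·301.5) = 106/201.

106/201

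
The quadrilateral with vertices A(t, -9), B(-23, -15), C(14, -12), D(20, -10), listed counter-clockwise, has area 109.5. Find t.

-4

Write out the shoelace sum; only the two edges meeting at A involve t:
2·Area = [(20·(-9) − t·(-10)) + (t·(-15) − (-23)·(-9))] + 586
       = -5·t + 199 = 219
⇒ t = -4.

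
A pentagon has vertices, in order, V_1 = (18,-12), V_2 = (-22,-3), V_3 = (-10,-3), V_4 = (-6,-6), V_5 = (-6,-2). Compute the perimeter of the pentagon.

88

|V_1V_2| = √((-40)² + (9)²) = √1681 = 41
|V_2V_3| = √((12)² + (0)²) = √144 = 12
|V_3V_4| = √((4)² + (-3)²) = √25 = 5
|V_4V_5| = √((0)² + (4)²) = √16 = 4
|V_5V_1| = √((24)² + (-10)²) = √676 = 26
Perimeter = 41 + 12 + 5 + 4 + 26 = 88.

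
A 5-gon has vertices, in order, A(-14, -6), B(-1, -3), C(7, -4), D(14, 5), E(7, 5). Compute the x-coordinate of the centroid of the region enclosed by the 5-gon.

412/129

Apply Gauss's area formula. First the cross-terms c_i = x_i·y_{i+1} − x_{i+1}·y_i:
  36, 25, 91, 35, 28  ⇒  2A = 215, A = 107.5.
Then Σ (x_i + x_{i+1})·c_i = 2060, so x̄ = 2060 / (6·107.5) = 412/129.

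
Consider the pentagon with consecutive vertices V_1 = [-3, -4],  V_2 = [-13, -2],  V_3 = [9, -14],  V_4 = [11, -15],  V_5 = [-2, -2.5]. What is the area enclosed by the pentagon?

58

Apply the shoelace (surveyor's) formula: 2A = Σ (x_i·y_{i+1} − x_{i+1}·y_i), indices taken mod 5.
Σ = (-46) + (200) + (19) + (-57.5) + (0.5) = 116
Area = |Σ|/2 = 58.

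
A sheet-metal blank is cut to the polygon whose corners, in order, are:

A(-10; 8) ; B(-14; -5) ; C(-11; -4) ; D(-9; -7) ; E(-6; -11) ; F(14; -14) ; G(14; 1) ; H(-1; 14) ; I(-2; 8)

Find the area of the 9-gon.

495

Apply the shoelace (surveyor's) formula: 2A = Σ (x_i·y_{i+1} − x_{i+1}·y_i), indices taken mod 9.
Σ = (162) + (1) + (41) + (57) + (238) + (210) + (197) + (20) + (64) = 990
Area = |Σ|/2 = 495.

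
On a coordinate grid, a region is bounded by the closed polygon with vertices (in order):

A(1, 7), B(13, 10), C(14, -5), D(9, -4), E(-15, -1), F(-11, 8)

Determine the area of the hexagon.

Apply the surveyor's formula: 2A = Σ (x_i·y_{i+1} − x_{i+1}·y_i), indices taken mod 6.
A→B: (1)(10) − (13)(7) = -81
B→C: (13)(-5) − (14)(10) = -205
C→D: (14)(-4) − (9)(-5) = -11
D→E: (9)(-1) − (-15)(-4) = -69
E→F: (-15)(8) − (-11)(-1) = -131
F→A: (-11)(7) − (1)(8) = -85
Σ = -582
Area = |Σ|/2 = 291.

291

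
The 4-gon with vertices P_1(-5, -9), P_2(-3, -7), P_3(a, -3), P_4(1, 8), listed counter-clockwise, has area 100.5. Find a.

10

Write out the shoelace sum; only the two edges meeting at P_3 involve a:
2·Area = [((-3)·(-3) − a·(-7)) + (a·8 − 1·(-3))] + 39
       = 15·a + 51 = 201
⇒ a = 10.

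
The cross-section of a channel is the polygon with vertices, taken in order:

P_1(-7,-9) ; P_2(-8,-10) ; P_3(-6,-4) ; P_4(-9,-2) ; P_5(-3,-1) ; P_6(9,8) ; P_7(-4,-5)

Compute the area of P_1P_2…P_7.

39

Apply the surveyor's formula: 2A = Σ (x_i·y_{i+1} − x_{i+1}·y_i), indices taken mod 7.
Σ = (-2) + (-28) + (-24) + (3) + (-15) + (-13) + (1) = -78
Area = |Σ|/2 = 39.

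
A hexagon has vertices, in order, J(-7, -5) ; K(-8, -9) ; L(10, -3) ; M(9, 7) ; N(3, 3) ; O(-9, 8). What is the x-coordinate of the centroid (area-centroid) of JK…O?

-31/294

Apply Gauss's area formula. First the cross-terms c_i = x_i·y_{i+1} − x_{i+1}·y_i:
  23, 114, 97, 6, 51, 101  ⇒  2A = 392, A = 196.
Then Σ (x_i + x_{i+1})·c_i = -124, so x̄ = -124 / (6·196) = -31/294.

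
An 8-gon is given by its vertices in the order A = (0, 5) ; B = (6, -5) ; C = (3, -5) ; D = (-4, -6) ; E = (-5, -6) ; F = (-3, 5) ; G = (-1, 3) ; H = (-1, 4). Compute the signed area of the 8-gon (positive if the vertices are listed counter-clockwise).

Apply the shoelace (surveyor's) formula: 2A = Σ (x_i·y_{i+1} − x_{i+1}·y_i), indices taken mod 8.
A→B: (0)(-5) − (6)(5) = -30
B→C: (6)(-5) − (3)(-5) = -15
C→D: (3)(-6) − (-4)(-5) = -38
D→E: (-4)(-6) − (-5)(-6) = -6
E→F: (-5)(5) − (-3)(-6) = -43
F→G: (-3)(3) − (-1)(5) = -4
G→H: (-1)(4) − (-1)(3) = -1
H→A: (-1)(5) − (0)(4) = -5
Σ = -142
Signed area = Σ/2 = -71 (negative ⇒ clockwise traversal).

-71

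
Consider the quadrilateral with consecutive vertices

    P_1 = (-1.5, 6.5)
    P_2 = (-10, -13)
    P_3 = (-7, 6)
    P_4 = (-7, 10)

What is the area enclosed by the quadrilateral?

Apply Gauss's area formula: 2A = Σ (x_i·y_{i+1} − x_{i+1}·y_i), indices taken mod 4.
Σ = (84.5) + (-151) + (-28) + (-30.5) = -125
Area = |Σ|/2 = 62.5.

62.5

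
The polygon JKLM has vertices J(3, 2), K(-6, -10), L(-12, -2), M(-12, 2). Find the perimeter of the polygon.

44

|JK| = √((-9)² + (-12)²) = √225 = 15
|KL| = √((-6)² + (8)²) = √100 = 10
|LM| = √((0)² + (4)²) = √16 = 4
|MJ| = √((15)² + (0)²) = √225 = 15
Perimeter = 15 + 10 + 4 + 15 = 44.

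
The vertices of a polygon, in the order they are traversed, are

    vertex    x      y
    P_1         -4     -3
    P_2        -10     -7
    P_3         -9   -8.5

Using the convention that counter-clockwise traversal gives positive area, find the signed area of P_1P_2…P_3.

6.5

Apply the shoelace formula: 2A = Σ (x_i·y_{i+1} − x_{i+1}·y_i), indices taken mod 3.
P_1→P_2: (-4)(-7) − (-10)(-3) = -2
P_2→P_3: (-10)(-8.5) − (-9)(-7) = 22
P_3→P_1: (-9)(-3) − (-4)(-8.5) = -7
Σ = 13
Signed area = Σ/2 = 6.5 (positive ⇒ counter-clockwise traversal).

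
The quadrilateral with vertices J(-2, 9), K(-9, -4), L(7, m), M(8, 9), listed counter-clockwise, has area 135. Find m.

The doubled signed area Σ (x_i y_{i+1} − x_{i+1} y_i) is linear in m.
With m=0 it equals 270; the coefficient of m is -17 (from the two edges through L).
So -17·m + 270 = 2·135 = 270 ⇒ m = 0.

0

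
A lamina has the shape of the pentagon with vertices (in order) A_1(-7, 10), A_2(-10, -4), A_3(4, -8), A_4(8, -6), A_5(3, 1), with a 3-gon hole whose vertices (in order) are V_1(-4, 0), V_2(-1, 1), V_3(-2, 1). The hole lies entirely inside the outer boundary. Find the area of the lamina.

Outer boundary:
Σ = (128) + (96) + (40) + (26) + (37) = 327
Area = |Σ|/2 = 163.5.
Hole:
Cross-terms: -4, 1, 4  ⇒  Σ = 1
Area = |Σ|/2 = 0.5.
Net area = 163.5 − 0.5 = 163.

163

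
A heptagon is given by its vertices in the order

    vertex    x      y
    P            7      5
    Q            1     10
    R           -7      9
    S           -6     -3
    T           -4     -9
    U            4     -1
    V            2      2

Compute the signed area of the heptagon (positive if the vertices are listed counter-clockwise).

153.5

Σ = (65) + (79) + (75) + (42) + (40) + (10) + (-4) = 307
Signed area = Σ/2 = 153.5 (positive ⇒ counter-clockwise traversal).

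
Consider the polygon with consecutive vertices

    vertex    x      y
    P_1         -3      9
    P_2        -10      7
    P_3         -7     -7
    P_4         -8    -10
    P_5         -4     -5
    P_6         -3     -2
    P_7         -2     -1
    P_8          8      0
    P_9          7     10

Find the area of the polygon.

Apply the shoelace (surveyor's) formula: 2A = Σ (x_i·y_{i+1} − x_{i+1}·y_i), indices taken mod 9.
Σ = (69) + (119) + (14) + (0) + (-7) + (-1) + (8) + (80) + (93) = 375
Area = |Σ|/2 = 187.5.

187.5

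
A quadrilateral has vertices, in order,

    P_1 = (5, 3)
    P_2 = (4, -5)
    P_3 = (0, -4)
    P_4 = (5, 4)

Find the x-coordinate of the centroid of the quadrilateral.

Apply Gauss's area formula. First the cross-terms c_i = x_i·y_{i+1} − x_{i+1}·y_i:
  -37, -16, 20, -5  ⇒  2A = -38, A = -19.
Then Σ (x_i + x_{i+1})·c_i = -347, so x̄ = -347 / (6·(-19)) = 347/114.

347/114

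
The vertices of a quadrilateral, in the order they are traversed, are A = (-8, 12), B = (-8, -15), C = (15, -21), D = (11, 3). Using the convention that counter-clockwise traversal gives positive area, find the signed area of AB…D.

520.5

Apply the shoelace formula: 2A = Σ (x_i·y_{i+1} − x_{i+1}·y_i), indices taken mod 4.
Σ = (216) + (393) + (276) + (156) = 1041
Signed area = Σ/2 = 520.5 (positive ⇒ counter-clockwise traversal).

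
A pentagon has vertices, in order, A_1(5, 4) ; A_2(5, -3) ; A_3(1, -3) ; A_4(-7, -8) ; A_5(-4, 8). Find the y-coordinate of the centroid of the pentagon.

79/165

Apply the surveyor's formula. First the cross-terms c_i = x_i·y_{i+1} − x_{i+1}·y_i:
  -35, -12, -29, -88, -56  ⇒  2A = -220, A = -110.
Then Σ (y_i + y_{i+1})·c_i = -316, so ȳ = -316 / (6·(-110)) = 79/165.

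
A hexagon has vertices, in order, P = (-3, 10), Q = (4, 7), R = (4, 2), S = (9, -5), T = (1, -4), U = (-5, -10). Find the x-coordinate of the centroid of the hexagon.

53/156

Apply the shoelace formula. First the cross-terms c_i = x_i·y_{i+1} − x_{i+1}·y_i:
  -61, -20, -38, -31, -30, -80  ⇒  2A = -260, A = -130.
Then Σ (x_i + x_{i+1})·c_i = -265, so x̄ = -265 / (6·(-130)) = 53/156.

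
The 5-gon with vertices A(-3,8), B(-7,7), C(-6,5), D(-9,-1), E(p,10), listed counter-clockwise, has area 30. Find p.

3

Write out the shoelace sum; only the two edges meeting at E involve p:
2·Area = [((-9)·10 − p·(-1)) + (p·8 − (-3)·10)] + 93
       = 9·p + 33 = 60
⇒ p = 3.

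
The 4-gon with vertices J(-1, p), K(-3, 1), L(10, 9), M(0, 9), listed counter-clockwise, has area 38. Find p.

5

The doubled signed area Σ (x_i y_{i+1} − x_{i+1} y_i) is linear in p.
With p=0 it equals 61; the coefficient of p is 3 (from the two edges through J).
So 3·p + 61 = 2·38 = 76 ⇒ p = 5.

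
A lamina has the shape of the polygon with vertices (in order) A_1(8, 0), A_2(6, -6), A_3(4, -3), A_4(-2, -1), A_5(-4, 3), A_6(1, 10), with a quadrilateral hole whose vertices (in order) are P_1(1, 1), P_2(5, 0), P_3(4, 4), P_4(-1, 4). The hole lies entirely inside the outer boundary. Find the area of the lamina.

Outer boundary:
Apply Gauss's area formula: 2A = Σ (x_i·y_{i+1} − x_{i+1}·y_i), indices taken mod 6.
A_1→A_2: (8)(-6) − (6)(0) = -48
A_2→A_3: (6)(-3) − (4)(-6) = 6
A_3→A_4: (4)(-1) − (-2)(-3) = -10
A_4→A_5: (-2)(3) − (-4)(-1) = -10
A_5→A_6: (-4)(10) − (1)(3) = -43
A_6→A_1: (1)(0) − (8)(10) = -80
Σ = -185
Area = |Σ|/2 = 92.5.
Hole:
Apply the surveyor's formula: 2A = Σ (x_i·y_{i+1} − x_{i+1}·y_i), indices taken mod 4.
Σ = (-5) + (20) + (20) + (-5) = 30
Area = |Σ|/2 = 15.
Net area = 92.5 − 15 = 77.5.

77.5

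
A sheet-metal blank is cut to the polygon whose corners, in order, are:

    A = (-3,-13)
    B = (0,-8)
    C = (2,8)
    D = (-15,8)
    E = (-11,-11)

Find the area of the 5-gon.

Σ = (24) + (16) + (136) + (253) + (110) = 539
Area = |Σ|/2 = 269.5.

269.5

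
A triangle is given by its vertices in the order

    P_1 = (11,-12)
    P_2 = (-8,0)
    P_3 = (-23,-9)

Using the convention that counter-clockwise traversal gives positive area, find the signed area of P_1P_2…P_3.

175.5

Cross-terms: -96, 72, 375  ⇒  Σ = 351
Signed area = Σ/2 = 175.5 (positive ⇒ counter-clockwise traversal).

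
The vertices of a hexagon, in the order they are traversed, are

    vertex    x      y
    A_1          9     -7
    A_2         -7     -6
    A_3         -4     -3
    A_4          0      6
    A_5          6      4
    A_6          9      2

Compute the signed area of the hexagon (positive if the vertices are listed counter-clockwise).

-135.5

Σ = (-103) + (-3) + (-24) + (-36) + (-24) + (-81) = -271
Signed area = Σ/2 = -135.5 (negative ⇒ clockwise traversal).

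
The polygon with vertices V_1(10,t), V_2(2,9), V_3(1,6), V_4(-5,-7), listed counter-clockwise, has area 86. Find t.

Write out the shoelace sum; only the two edges meeting at V_1 involve t:
2·Area = [((-5)·t − 10·(-7)) + (10·9 − 2·t)] + 26
       = -7·t + 186 = 172
⇒ t = 2.

2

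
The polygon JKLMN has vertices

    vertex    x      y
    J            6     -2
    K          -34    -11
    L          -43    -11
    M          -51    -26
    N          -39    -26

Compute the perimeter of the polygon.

130

|JK| = √((-40)² + (-9)²) = √1681 = 41
|KL| = √((-9)² + (0)²) = √81 = 9
|LM| = √((-8)² + (-15)²) = √289 = 17
|MN| = √((12)² + (0)²) = √144 = 12
|NJ| = √((45)² + (24)²) = √2601 = 51
Perimeter = 41 + 9 + 17 + 12 + 51 = 130.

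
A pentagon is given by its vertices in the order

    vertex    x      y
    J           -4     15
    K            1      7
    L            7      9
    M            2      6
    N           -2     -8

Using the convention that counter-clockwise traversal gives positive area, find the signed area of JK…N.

-62.5

Cross-terms: -43, -40, 24, -4, -62  ⇒  Σ = -125
Signed area = Σ/2 = -62.5 (negative ⇒ clockwise traversal).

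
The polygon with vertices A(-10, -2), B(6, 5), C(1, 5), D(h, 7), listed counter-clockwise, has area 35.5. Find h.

-1

The doubled signed area Σ (x_i y_{i+1} − x_{i+1} y_i) is linear in h.
With h=0 it equals 64; the coefficient of h is -7 (from the two edges through D).
So -7·h + 64 = 2·35.5 = 71 ⇒ h = -1.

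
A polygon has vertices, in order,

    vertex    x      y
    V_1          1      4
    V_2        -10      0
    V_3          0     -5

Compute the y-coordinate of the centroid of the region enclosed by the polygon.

-1/3

Apply the surveyor's formula. First the cross-terms c_i = x_i·y_{i+1} − x_{i+1}·y_i:
  40, 50, 5  ⇒  2A = 95, A = 47.5.
Then Σ (y_i + y_{i+1})·c_i = -95, so ȳ = -95 / (6·47.5) = -1/3.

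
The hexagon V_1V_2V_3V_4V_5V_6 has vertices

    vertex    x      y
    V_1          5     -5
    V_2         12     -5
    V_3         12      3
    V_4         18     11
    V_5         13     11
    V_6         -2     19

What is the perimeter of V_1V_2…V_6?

|V_1V_2| = √((7)² + (0)²) = √49 = 7
|V_2V_3| = √((0)² + (8)²) = √64 = 8
|V_3V_4| = √((6)² + (8)²) = √100 = 10
|V_4V_5| = √((-5)² + (0)²) = √25 = 5
|V_5V_6| = √((-15)² + (8)²) = √289 = 17
|V_6V_1| = √((7)² + (-24)²) = √625 = 25
Perimeter = 7 + 8 + 10 + 5 + 17 + 25 = 72.

72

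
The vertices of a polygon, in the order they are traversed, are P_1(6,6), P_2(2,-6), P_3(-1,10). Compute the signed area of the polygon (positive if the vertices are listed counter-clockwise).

Apply the shoelace (surveyor's) formula: 2A = Σ (x_i·y_{i+1} − x_{i+1}·y_i), indices taken mod 3.
P_1→P_2: (6)(-6) − (2)(6) = -48
P_2→P_3: (2)(10) − (-1)(-6) = 14
P_3→P_1: (-1)(6) − (6)(10) = -66
Σ = -100
Signed area = Σ/2 = -50 (negative ⇒ clockwise traversal).

-50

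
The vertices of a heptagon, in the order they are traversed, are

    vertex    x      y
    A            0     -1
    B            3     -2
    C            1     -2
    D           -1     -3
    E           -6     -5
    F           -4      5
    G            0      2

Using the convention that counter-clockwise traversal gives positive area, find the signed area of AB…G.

Apply Gauss's area formula: 2A = Σ (x_i·y_{i+1} − x_{i+1}·y_i), indices taken mod 7.
Cross-terms: 3, -4, -5, -13, -50, -8, 0  ⇒  Σ = -77
Signed area = Σ/2 = -38.5 (negative ⇒ clockwise traversal).

-38.5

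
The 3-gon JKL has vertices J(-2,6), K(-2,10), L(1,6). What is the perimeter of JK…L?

12

|JK| = √((0)² + (4)²) = √16 = 4
|KL| = √((3)² + (-4)²) = √25 = 5
|LJ| = √((-3)² + (0)²) = √9 = 3
Perimeter = 4 + 5 + 3 = 12.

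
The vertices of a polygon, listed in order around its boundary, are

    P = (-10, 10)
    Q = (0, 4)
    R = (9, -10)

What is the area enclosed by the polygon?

43

Σ = (-40) + (-36) + (-10) = -86
Area = |Σ|/2 = 43.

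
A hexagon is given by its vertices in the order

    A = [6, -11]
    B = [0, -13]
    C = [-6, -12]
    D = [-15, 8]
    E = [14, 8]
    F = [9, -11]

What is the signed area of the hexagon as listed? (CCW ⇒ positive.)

Apply the shoelace (surveyor's) formula: 2A = Σ (x_i·y_{i+1} − x_{i+1}·y_i), indices taken mod 6.
A→B: (6)(-13) − (0)(-11) = -78
B→C: (0)(-12) − (-6)(-13) = -78
C→D: (-6)(8) − (-15)(-12) = -228
D→E: (-15)(8) − (14)(8) = -232
E→F: (14)(-11) − (9)(8) = -226
F→A: (9)(-11) − (6)(-11) = -33
Σ = -875
Signed area = Σ/2 = -437.5 (negative ⇒ clockwise traversal).

-437.5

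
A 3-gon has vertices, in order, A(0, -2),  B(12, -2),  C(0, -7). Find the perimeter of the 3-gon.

30

|AB| = √((12)² + (0)²) = √144 = 12
|BC| = √((-12)² + (-5)²) = √169 = 13
|CA| = √((0)² + (5)²) = √25 = 5
Perimeter = 12 + 13 + 5 = 30.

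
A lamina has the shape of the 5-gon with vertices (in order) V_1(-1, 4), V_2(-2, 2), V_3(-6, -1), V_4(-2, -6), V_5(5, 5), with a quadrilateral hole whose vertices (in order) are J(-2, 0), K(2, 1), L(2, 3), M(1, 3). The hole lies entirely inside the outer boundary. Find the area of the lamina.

Outer boundary:
Cross-terms: 6, 14, 34, 20, 25  ⇒  Σ = 99
Area = |Σ|/2 = 49.5.
Hole:
Apply the surveyor's formula: 2A = Σ (x_i·y_{i+1} − x_{i+1}·y_i), indices taken mod 4.
Σ = (-2) + (4) + (3) + (6) = 11
Area = |Σ|/2 = 5.5.
Net area = 49.5 − 5.5 = 44.

44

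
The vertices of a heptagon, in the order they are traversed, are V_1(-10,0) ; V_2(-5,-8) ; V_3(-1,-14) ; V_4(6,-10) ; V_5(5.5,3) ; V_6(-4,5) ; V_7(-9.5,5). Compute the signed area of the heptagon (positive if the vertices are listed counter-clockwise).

213

Σ = (80) + (62) + (94) + (73) + (39.5) + (27.5) + (50) = 426
Signed area = Σ/2 = 213 (positive ⇒ counter-clockwise traversal).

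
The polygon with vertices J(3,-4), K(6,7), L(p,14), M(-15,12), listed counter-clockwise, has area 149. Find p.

-13

Write out the shoelace sum; only the two edges meeting at L involve p:
2·Area = [(6·14 − p·7) + (p·12 − (-15)·14)] + 69
       = 5·p + 363 = 298
⇒ p = -13.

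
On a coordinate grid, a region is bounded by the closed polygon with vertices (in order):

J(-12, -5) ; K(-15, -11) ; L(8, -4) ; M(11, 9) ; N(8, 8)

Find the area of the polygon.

Cross-terms: 57, 148, 116, 16, 56  ⇒  Σ = 393
Area = |Σ|/2 = 196.5.

196.5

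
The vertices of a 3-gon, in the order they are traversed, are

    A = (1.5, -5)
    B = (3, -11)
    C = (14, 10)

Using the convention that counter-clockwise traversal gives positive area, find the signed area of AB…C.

48.75

Apply the shoelace formula: 2A = Σ (x_i·y_{i+1} − x_{i+1}·y_i), indices taken mod 3.
A→B: (1.5)(-11) − (3)(-5) = -1.5
B→C: (3)(10) − (14)(-11) = 184
C→A: (14)(-5) − (1.5)(10) = -85
Σ = 97.5
Signed area = Σ/2 = 48.75 (positive ⇒ counter-clockwise traversal).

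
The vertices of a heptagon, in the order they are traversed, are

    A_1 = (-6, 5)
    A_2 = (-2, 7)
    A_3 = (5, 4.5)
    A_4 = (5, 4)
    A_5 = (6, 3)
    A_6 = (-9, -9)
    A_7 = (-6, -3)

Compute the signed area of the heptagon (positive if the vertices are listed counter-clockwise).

-94.75

Apply the shoelace formula: 2A = Σ (x_i·y_{i+1} − x_{i+1}·y_i), indices taken mod 7.
A_1→A_2: (-6)(7) − (-2)(5) = -32
A_2→A_3: (-2)(4.5) − (5)(7) = -44
A_3→A_4: (5)(4) − (5)(4.5) = -2.5
A_4→A_5: (5)(3) − (6)(4) = -9
A_5→A_6: (6)(-9) − (-9)(3) = -27
A_6→A_7: (-9)(-3) − (-6)(-9) = -27
A_7→A_1: (-6)(5) − (-6)(-3) = -48
Σ = -189.5
Signed area = Σ/2 = -94.75 (negative ⇒ clockwise traversal).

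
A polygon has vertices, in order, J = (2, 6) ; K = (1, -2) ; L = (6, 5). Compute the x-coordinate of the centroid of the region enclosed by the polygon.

Apply the shoelace (surveyor's) formula. First the cross-terms c_i = x_i·y_{i+1} − x_{i+1}·y_i:
  -10, 17, 26  ⇒  2A = 33, A = 16.5.
Then Σ (x_i + x_{i+1})·c_i = 297, so x̄ = 297 / (6·16.5) = 3.

3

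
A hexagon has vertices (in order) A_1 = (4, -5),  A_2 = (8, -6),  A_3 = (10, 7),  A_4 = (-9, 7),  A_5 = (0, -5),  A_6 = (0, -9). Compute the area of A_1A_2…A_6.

173

Cross-terms: 16, 116, 133, 45, 0, 36  ⇒  Σ = 346
Area = |Σ|/2 = 173.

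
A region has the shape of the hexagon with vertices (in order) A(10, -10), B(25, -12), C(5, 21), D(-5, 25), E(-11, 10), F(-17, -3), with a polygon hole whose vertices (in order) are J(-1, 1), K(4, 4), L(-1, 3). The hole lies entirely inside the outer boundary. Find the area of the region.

Outer boundary:
Apply Gauss's area formula: 2A = Σ (x_i·y_{i+1} − x_{i+1}·y_i), indices taken mod 6.
Σ = (130) + (585) + (230) + (225) + (203) + (200) = 1573
Area = |Σ|/2 = 786.5.
Hole:
Cross-terms: -8, 16, 2  ⇒  Σ = 10
Area = |Σ|/2 = 5.
Net area = 786.5 − 5 = 781.5.

781.5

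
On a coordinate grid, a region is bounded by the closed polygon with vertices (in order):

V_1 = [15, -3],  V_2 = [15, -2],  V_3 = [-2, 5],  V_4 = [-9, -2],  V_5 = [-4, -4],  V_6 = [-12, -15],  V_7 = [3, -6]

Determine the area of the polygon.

186.5

Apply Gauss's area formula: 2A = Σ (x_i·y_{i+1} − x_{i+1}·y_i), indices taken mod 7.
Σ = (15) + (71) + (49) + (28) + (12) + (117) + (81) = 373
Area = |Σ|/2 = 186.5.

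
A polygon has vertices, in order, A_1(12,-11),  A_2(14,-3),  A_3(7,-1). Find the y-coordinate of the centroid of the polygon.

Apply the shoelace formula. First the cross-terms c_i = x_i·y_{i+1} − x_{i+1}·y_i:
  118, 7, -65  ⇒  2A = 60, A = 30.
Then Σ (y_i + y_{i+1})·c_i = -900, so ȳ = -900 / (6·30) = -5.

-5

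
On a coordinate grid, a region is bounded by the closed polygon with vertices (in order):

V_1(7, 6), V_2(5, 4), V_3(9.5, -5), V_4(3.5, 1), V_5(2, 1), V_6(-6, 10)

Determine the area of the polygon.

58.25

Apply the shoelace (surveyor's) formula: 2A = Σ (x_i·y_{i+1} − x_{i+1}·y_i), indices taken mod 6.
V_1→V_2: (7)(4) − (5)(6) = -2
V_2→V_3: (5)(-5) − (9.5)(4) = -63
V_3→V_4: (9.5)(1) − (3.5)(-5) = 27
V_4→V_5: (3.5)(1) − (2)(1) = 1.5
V_5→V_6: (2)(10) − (-6)(1) = 26
V_6→V_1: (-6)(6) − (7)(10) = -106
Σ = -116.5
Area = |Σ|/2 = 58.25.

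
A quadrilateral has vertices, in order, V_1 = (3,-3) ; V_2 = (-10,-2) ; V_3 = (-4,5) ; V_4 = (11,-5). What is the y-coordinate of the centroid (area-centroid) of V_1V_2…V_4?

-50/147

Apply the surveyor's formula. First the cross-terms c_i = x_i·y_{i+1} − x_{i+1}·y_i:
  -36, -58, -35, -18  ⇒  2A = -147, A = -73.5.
Then Σ (y_i + y_{i+1})·c_i = 150, so ȳ = 150 / (6·(-73.5)) = -50/147.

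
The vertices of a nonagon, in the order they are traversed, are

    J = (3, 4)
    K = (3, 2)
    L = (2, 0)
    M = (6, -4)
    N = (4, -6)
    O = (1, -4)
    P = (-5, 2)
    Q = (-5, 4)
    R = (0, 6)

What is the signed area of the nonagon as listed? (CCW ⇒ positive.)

-62

Cross-terms: -6, -4, -8, -20, -10, -18, -10, -30, -18  ⇒  Σ = -124
Signed area = Σ/2 = -62 (negative ⇒ clockwise traversal).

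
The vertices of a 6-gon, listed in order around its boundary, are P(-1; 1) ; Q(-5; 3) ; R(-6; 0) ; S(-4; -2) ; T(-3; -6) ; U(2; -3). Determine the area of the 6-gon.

Cross-terms: 2, 18, 12, 18, 21, -1  ⇒  Σ = 70
Area = |Σ|/2 = 35.

35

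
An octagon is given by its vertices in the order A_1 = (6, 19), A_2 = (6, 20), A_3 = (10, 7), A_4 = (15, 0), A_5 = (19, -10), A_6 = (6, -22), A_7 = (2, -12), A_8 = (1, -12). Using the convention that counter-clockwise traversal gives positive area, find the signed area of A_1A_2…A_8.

-357

Apply the surveyor's formula: 2A = Σ (x_i·y_{i+1} − x_{i+1}·y_i), indices taken mod 8.
Cross-terms: 6, -158, -105, -150, -358, -28, -12, 91  ⇒  Σ = -714
Signed area = Σ/2 = -357 (negative ⇒ clockwise traversal).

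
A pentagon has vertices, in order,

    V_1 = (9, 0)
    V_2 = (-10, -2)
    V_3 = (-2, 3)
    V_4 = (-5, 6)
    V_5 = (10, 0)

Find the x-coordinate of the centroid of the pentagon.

-35/109

Apply the shoelace formula. First the cross-terms c_i = x_i·y_{i+1} − x_{i+1}·y_i:
  -18, -34, 3, -60, 0  ⇒  2A = -109, A = -54.5.
Then Σ (x_i + x_{i+1})·c_i = 105, so x̄ = 105 / (6·(-54.5)) = -35/109.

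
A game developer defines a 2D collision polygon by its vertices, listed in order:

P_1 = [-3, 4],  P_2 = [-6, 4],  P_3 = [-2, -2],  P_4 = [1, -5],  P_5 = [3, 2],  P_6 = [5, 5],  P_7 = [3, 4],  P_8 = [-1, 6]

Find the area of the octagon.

Apply Gauss's area formula: 2A = Σ (x_i·y_{i+1} − x_{i+1}·y_i), indices taken mod 8.
Σ = (12) + (20) + (12) + (17) + (5) + (5) + (22) + (14) = 107
Area = |Σ|/2 = 53.5.

53.5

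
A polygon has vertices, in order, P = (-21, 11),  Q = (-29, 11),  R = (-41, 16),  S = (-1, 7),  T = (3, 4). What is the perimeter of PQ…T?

92

|PQ| = √((-8)² + (0)²) = √64 = 8
|QR| = √((-12)² + (5)²) = √169 = 13
|RS| = √((40)² + (-9)²) = √1681 = 41
|ST| = √((4)² + (-3)²) = √25 = 5
|TP| = √((-24)² + (7)²) = √625 = 25
Perimeter = 8 + 13 + 41 + 5 + 25 = 92.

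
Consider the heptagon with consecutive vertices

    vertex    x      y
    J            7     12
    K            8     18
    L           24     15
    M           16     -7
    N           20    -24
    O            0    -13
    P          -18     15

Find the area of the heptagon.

874.5

Apply the shoelace formula: 2A = Σ (x_i·y_{i+1} − x_{i+1}·y_i), indices taken mod 7.
J→K: (7)(18) − (8)(12) = 30
K→L: (8)(15) − (24)(18) = -312
L→M: (24)(-7) − (16)(15) = -408
M→N: (16)(-24) − (20)(-7) = -244
N→O: (20)(-13) − (0)(-24) = -260
O→P: (0)(15) − (-18)(-13) = -234
P→J: (-18)(12) − (7)(15) = -321
Σ = -1749
Area = |Σ|/2 = 874.5.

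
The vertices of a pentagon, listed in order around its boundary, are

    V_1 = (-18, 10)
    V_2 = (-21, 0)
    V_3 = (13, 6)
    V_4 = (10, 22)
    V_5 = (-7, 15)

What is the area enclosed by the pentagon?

Apply the shoelace (surveyor's) formula: 2A = Σ (x_i·y_{i+1} − x_{i+1}·y_i), indices taken mod 5.
Σ = (210) + (-126) + (226) + (304) + (200) = 814
Area = |Σ|/2 = 407.

407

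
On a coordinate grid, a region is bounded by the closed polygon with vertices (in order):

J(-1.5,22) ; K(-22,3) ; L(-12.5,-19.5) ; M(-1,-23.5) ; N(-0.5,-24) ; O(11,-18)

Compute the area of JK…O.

860.25

Apply the surveyor's formula: 2A = Σ (x_i·y_{i+1} − x_{i+1}·y_i), indices taken mod 6.
Σ = (479.5) + (466.5) + (274.25) + (12.25) + (273) + (215) = 1720.5
Area = |Σ|/2 = 860.25.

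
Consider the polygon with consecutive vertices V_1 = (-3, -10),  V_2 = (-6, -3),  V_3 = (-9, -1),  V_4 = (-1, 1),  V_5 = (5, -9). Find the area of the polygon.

Apply Gauss's area formula: 2A = Σ (x_i·y_{i+1} − x_{i+1}·y_i), indices taken mod 5.
Σ = (-51) + (-21) + (-10) + (4) + (-77) = -155
Area = |Σ|/2 = 77.5.

77.5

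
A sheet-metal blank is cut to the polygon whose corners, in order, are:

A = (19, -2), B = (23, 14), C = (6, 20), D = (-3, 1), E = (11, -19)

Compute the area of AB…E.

Σ = (312) + (376) + (66) + (46) + (339) = 1139
Area = |Σ|/2 = 569.5.

569.5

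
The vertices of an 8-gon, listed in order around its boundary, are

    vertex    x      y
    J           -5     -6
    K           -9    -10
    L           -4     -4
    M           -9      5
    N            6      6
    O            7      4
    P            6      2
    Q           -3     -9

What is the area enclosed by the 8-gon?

125.5

Σ = (-4) + (-4) + (-56) + (-84) + (-18) + (-10) + (-48) + (-27) = -251
Area = |Σ|/2 = 125.5.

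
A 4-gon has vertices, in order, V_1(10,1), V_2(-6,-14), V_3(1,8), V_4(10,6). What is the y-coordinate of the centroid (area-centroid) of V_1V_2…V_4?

-140/219

Apply the shoelace (surveyor's) formula. First the cross-terms c_i = x_i·y_{i+1} − x_{i+1}·y_i:
  -134, -34, -74, -50  ⇒  2A = -292, A = -146.
Then Σ (y_i + y_{i+1})·c_i = 560, so ȳ = 560 / (6·(-146)) = -140/219.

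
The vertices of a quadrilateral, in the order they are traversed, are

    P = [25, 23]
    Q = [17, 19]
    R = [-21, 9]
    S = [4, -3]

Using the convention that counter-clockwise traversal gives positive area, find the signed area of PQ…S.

Apply the shoelace formula: 2A = Σ (x_i·y_{i+1} − x_{i+1}·y_i), indices taken mod 4.
Σ = (84) + (552) + (27) + (167) = 830
Signed area = Σ/2 = 415 (positive ⇒ counter-clockwise traversal).

415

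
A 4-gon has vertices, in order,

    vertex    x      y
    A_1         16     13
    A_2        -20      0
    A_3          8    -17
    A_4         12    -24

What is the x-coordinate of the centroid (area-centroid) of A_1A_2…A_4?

Apply the surveyor's formula. First the cross-terms c_i = x_i·y_{i+1} − x_{i+1}·y_i:
  260, 340, 12, 540  ⇒  2A = 1152, A = 576.
Then Σ (x_i + x_{i+1})·c_i = 10240, so x̄ = 10240 / (6·576) = 80/27.

80/27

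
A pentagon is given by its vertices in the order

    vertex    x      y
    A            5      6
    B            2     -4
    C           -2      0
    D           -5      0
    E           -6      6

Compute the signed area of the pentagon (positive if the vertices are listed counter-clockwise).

Apply Gauss's area formula: 2A = Σ (x_i·y_{i+1} − x_{i+1}·y_i), indices taken mod 5.
Σ = (-32) + (-8) + (0) + (-30) + (-66) = -136
Signed area = Σ/2 = -68 (negative ⇒ clockwise traversal).

-68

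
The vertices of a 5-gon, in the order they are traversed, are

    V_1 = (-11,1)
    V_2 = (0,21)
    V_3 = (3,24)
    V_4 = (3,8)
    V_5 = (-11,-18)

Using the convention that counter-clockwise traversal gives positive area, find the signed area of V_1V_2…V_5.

-258.5

V_1→V_2: (-11)(21) − (0)(1) = -231
V_2→V_3: (0)(24) − (3)(21) = -63
V_3→V_4: (3)(8) − (3)(24) = -48
V_4→V_5: (3)(-18) − (-11)(8) = 34
V_5→V_1: (-11)(1) − (-11)(-18) = -209
Σ = -517
Signed area = Σ/2 = -258.5 (negative ⇒ clockwise traversal).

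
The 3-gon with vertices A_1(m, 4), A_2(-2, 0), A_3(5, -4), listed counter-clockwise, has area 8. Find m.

-5

The doubled signed area Σ (x_i y_{i+1} − x_{i+1} y_i) is linear in m.
With m=0 it equals 36; the coefficient of m is 4 (from the two edges through A_1).
So 4·m + 36 = 2·8 = 16 ⇒ m = -5.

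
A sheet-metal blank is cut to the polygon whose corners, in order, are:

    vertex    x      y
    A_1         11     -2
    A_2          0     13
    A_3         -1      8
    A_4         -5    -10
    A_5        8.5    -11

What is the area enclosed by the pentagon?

225

Cross-terms: 143, 13, 50, 140, 104  ⇒  Σ = 450
Area = |Σ|/2 = 225.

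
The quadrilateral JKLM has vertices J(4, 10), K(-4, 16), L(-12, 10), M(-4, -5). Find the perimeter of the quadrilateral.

54

|JK| = √((-8)² + (6)²) = √100 = 10
|KL| = √((-8)² + (-6)²) = √100 = 10
|LM| = √((8)² + (-15)²) = √289 = 17
|MJ| = √((8)² + (15)²) = √289 = 17
Perimeter = 10 + 10 + 17 + 17 = 54.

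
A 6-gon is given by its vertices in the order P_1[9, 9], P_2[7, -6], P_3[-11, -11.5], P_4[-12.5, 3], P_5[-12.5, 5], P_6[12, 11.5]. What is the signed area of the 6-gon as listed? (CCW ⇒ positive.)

-332.25

Cross-terms: -117, -146.5, -176.75, -25, -203.75, 4.5  ⇒  Σ = -664.5
Signed area = Σ/2 = -332.25 (negative ⇒ clockwise traversal).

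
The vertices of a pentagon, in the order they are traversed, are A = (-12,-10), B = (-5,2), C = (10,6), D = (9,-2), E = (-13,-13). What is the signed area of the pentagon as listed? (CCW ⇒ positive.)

Σ = (-74) + (-50) + (-74) + (-143) + (-26) = -367
Signed area = Σ/2 = -183.5 (negative ⇒ clockwise traversal).

-183.5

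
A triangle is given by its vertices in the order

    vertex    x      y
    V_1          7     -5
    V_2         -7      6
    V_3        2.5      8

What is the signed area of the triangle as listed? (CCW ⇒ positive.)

-66.25

Σ = (7) + (-71) + (-68.5) = -132.5
Signed area = Σ/2 = -66.25 (negative ⇒ clockwise traversal).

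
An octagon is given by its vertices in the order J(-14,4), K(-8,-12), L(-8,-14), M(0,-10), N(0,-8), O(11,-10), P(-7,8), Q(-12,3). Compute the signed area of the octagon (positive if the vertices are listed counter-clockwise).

Apply Gauss's area formula: 2A = Σ (x_i·y_{i+1} − x_{i+1}·y_i), indices taken mod 8.
Cross-terms: 200, 16, 80, 0, 88, 18, 75, -6  ⇒  Σ = 471
Signed area = Σ/2 = 235.5 (positive ⇒ counter-clockwise traversal).

235.5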